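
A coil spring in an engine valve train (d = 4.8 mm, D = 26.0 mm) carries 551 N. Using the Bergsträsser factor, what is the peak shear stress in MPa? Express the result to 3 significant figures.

418 MPa

Spring index C = D/d = 26.0/4.8 = 5.4167
K_B = (4C+2)/(4C−3) = 23.667/18.667 = 1.2679
τ₀ = 8FD/(πd³) = 8·551·26.0/(π·4.8³) = 114608/347.44 = 329.87 MPa
τ_max = K·τ₀ = 1.2679 × 329.87 = 418.23 MPa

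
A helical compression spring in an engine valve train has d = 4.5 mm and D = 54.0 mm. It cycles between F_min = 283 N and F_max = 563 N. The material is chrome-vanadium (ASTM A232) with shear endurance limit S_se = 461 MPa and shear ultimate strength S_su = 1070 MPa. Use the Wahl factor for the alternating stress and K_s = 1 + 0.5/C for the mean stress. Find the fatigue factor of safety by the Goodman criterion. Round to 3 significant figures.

0.882

C = D/d = 54.0/4.5 = 12.0000; K_W = (4C−1)/(4C−4)+0.615/C = 1.1194; K_s = 1+0.5/C = 1.0417
F_a = (F_max−F_min)/2 = 140 N; F_m = (F_max+F_min)/2 = 423 N
τ_a = K_W·8F_aD/(πd³) = 1.1194 × 211.26 = 236.5 MPa
τ_m = K_s·8F_mD/(πd³) = 1.0417 × 638.32 = 664.91 MPa
Goodman: 1/n_f = τ_a/S_se + τ_m/S_su = 236.5/461 + 664.91/1070 = 0.51300 + 0.62141 = 1.1344
n_f = 1/1.1344 = 0.8815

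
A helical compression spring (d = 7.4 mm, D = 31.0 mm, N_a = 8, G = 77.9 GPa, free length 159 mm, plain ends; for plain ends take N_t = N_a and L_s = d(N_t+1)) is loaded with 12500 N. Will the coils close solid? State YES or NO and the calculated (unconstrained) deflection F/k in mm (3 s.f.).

k = Gd⁴/(8D³N_a) = (77.9×10³)(7.4⁴)/(8·31.0³·8) = 122.52 N/mm
N_t = 8; L_s = 7.4·9 = 66.6 mm; δ_solid = L₀ − L_s = 159 − 66.6 = 92.4 mm
δ = F/k = 12500/122.52 = 102.03 mm
δ ≥ δ_solid → spring goes solid

YES, δ = 102 mm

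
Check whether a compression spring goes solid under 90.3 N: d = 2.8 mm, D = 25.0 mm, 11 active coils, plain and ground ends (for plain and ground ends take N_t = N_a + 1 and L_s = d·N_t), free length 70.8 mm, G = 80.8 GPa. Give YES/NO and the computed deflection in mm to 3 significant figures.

NO, δ = 25.0 mm

k = Gd⁴/(8D³N_a) = (80.8×10³)(2.8⁴)/(8·25.0³·11) = 3.6119 N/mm
N_t = 12; L_s = 2.8·12 = 33.6 mm; δ_solid = L₀ − L_s = 70.8 − 33.6 = 37.2 mm
δ = F/k = 90.3/3.6119 = 25 mm
δ < δ_solid → spring does not go solid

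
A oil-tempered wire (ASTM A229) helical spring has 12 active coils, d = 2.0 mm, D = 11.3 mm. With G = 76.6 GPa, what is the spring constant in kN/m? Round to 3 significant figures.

8.85 kN/m

k = Gd⁴/(8D³N_a) = (76.6×10³ × 2.0⁴) / (8 × 11.3³ × 12)
  = 1.2256e+06 / 138518 = 8.8479 N/mm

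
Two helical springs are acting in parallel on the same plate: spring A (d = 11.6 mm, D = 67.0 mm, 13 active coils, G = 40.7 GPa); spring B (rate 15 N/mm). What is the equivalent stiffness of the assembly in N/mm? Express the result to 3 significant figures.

38.6 N/mm

k_A = Gd⁴/(8D³N_a) = (40.7×10³)(11.6⁴)/(8·67.0³·13) = 23.56 N/mm
Parallel: k_eq = 23.56 + 15 = 38.56 N/mm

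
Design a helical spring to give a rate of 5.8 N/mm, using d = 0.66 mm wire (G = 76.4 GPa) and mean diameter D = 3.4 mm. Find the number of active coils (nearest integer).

8

N_a = Gd⁴/(8D³k) = (76.4×10³ × 0.66⁴)/(8 × 3.4³ × 5.8)
    = 14496.7 / 1823.71 = 7.949 → 8 coils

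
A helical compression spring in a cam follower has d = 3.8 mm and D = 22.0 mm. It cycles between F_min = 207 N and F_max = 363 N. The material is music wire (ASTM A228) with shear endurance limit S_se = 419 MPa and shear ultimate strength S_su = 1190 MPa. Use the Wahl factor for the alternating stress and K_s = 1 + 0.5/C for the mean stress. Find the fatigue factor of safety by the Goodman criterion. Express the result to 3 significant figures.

1.98

C = D/d = 22.0/3.8 = 5.7895; K_W = (4C−1)/(4C−4)+0.615/C = 1.2628; K_s = 1+0.5/C = 1.0864
F_a = (F_max−F_min)/2 = 78 N; F_m = (F_max+F_min)/2 = 285 N
τ_a = K_W·8F_aD/(πd³) = 1.2628 × 79.635 = 100.57 MPa
τ_m = K_s·8F_mD/(πd³) = 1.0864 × 290.98 = 316.11 MPa
Goodman: 1/n_f = τ_a/S_se + τ_m/S_su = 100.57/419 + 316.11/1190 = 0.24001 + 0.26563 = 0.50565
n_f = 1/0.50565 = 1.978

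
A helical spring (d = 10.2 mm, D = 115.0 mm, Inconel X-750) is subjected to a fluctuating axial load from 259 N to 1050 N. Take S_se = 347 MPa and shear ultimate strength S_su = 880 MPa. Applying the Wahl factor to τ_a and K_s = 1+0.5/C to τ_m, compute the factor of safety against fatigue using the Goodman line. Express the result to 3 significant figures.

C = D/d = 115.0/10.2 = 11.2745; K_W = (4C−1)/(4C−4)+0.615/C = 1.1275; K_s = 1+0.5/C = 1.0443
F_a = (F_max−F_min)/2 = 395.5 N; F_m = (F_max+F_min)/2 = 654.5 N
τ_a = K_W·8F_aD/(πd³) = 1.1275 × 109.14 = 123.06 MPa
τ_m = K_s·8F_mD/(πd³) = 1.0443 × 180.61 = 188.62 MPa
Goodman: 1/n_f = τ_a/S_se + τ_m/S_su = 123.06/347 + 188.62/880 = 0.35464 + 0.21434 = 0.56898
n_f = 1/0.56898 = 1.758

1.76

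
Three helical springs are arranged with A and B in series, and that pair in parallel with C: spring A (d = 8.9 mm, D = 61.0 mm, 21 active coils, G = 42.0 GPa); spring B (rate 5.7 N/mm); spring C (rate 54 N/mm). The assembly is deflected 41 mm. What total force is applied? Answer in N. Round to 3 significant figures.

k_A = Gd⁴/(8D³N_a) = (42.0×10³)(8.9⁴)/(8·61.0³·21) = 6.9105 N/mm
Springs A,B series: k_AB = 1/(1/6.9105+1/5.7) = 3.1236 N/mm; parallel with C: k_eq = 3.1236+54 = 57.124 N/mm
F = k_eq·δ = 57.124·41 = 2342.1 N

2340 N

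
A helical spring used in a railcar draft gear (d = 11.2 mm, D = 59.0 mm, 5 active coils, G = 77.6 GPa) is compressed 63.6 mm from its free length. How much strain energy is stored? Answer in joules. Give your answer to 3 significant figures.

301 J

k = Gd⁴/(8D³N_a) = (77.6×10³)(11.2⁴)/(8·59.0³·5) = 148.63 N/mm
U = ½kδ² = 0.5 × 148.63 × 63.6² = 3.0061e+05 N·mm = 300.61 J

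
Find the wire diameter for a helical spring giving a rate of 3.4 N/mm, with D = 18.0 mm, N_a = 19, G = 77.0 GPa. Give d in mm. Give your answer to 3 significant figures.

2.50 mm

d = (8D³N_a·k / G)^(1/4) = (8·18.0³·19·3.4 / (77.0×10³))^0.25
  = (39.143)^0.25 = 2.5013 mm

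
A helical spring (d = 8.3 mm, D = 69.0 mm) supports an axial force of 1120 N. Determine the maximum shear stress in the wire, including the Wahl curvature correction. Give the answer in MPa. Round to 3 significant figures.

405 MPa

Spring index C = D/d = 69.0/8.3 = 8.3133
K_W = (4C−1)/(4C−4) + 0.615/C = 32.253/29.253 + 0.0740 = 1.1765
τ₀ = 8FD/(πd³) = 8·1120·69.0/(π·8.3³) = 618240/1796.3 = 344.17 MPa
τ_max = K·τ₀ = 1.1765 × 344.17 = 404.93 MPa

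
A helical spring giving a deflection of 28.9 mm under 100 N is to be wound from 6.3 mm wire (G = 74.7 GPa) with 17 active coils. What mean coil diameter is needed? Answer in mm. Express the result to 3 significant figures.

63.0 mm

Required rate k = F/δ = 100/28.9 = 3.4602 N/mm
D = (Gd⁴/(8N_a·k))^(1/3) = (74.7×10³·6.3⁴/(8·17·3.4602))^(1/3)
  = (250059)^(1/3) = 63.0010 mm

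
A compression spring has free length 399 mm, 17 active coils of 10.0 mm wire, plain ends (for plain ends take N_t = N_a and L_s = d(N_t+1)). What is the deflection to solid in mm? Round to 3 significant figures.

219 mm

N_t = 17; L_s = 10.0·18 = 180 mm
δ_solid = L₀ − L_s = 399 − 180 = 219 mm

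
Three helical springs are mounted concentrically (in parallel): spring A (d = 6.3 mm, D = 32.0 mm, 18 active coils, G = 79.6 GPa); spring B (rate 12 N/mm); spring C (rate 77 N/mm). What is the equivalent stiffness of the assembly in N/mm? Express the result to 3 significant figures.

k_A = Gd⁴/(8D³N_a) = (79.6×10³)(6.3⁴)/(8·32.0³·18) = 26.574 N/mm
Parallel: k_eq = 26.574 + 12 + 77 = 115.57 N/mm

116 N/mm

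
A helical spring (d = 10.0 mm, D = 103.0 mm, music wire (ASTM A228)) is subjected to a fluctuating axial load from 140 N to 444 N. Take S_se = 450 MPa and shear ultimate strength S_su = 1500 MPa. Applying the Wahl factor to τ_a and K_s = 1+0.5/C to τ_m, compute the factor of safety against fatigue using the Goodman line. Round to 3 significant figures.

6.47

C = D/d = 103.0/10.0 = 10.3000; K_W = (4C−1)/(4C−4)+0.615/C = 1.1404; K_s = 1+0.5/C = 1.0485
F_a = (F_max−F_min)/2 = 152 N; F_m = (F_max+F_min)/2 = 292 N
τ_a = K_W·8F_aD/(πd³) = 1.1404 × 39.868 = 45.463 MPa
τ_m = K_s·8F_mD/(πd³) = 1.0485 × 76.588 = 80.306 MPa
Goodman: 1/n_f = τ_a/S_se + τ_m/S_su = 45.463/450 + 80.306/1500 = 0.10103 + 0.05354 = 0.15457
n_f = 1/0.15457 = 6.47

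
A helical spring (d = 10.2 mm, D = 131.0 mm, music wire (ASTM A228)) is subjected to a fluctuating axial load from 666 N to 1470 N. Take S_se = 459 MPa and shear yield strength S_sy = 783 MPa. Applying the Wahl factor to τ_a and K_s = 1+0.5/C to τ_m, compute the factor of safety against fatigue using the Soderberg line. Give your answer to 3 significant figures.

C = D/d = 131.0/10.2 = 12.8431; K_W = (4C−1)/(4C−4)+0.615/C = 1.1112; K_s = 1+0.5/C = 1.0389
F_a = (F_max−F_min)/2 = 402 N; F_m = (F_max+F_min)/2 = 1068 N
τ_a = K_W·8F_aD/(πd³) = 1.1112 × 126.37 = 140.42 MPa
τ_m = K_s·8F_mD/(πd³) = 1.0389 × 335.72 = 348.79 MPa
Soderberg: 1/n_f = τ_a/S_se + τ_m/S_sy = 140.42/459 + 348.79/783 = 0.30593 + 0.44546 = 0.75139
n_f = 1/0.75139 = 1.331

1.33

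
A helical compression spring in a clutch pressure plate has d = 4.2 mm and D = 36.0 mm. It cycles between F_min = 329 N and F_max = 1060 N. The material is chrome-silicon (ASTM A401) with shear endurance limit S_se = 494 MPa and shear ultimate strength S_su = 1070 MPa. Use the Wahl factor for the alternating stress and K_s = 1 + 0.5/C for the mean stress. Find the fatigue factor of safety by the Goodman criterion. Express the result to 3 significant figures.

0.520

C = D/d = 36.0/4.2 = 8.5714; K_W = (4C−1)/(4C−4)+0.615/C = 1.1708; K_s = 1+0.5/C = 1.0583
F_a = (F_max−F_min)/2 = 365.5 N; F_m = (F_max+F_min)/2 = 694.5 N
τ_a = K_W·8F_aD/(πd³) = 1.1708 × 452.25 = 529.5 MPa
τ_m = K_s·8F_mD/(πd³) = 1.0583 × 859.34 = 909.47 MPa
Goodman: 1/n_f = τ_a/S_se + τ_m/S_su = 529.5/494 + 909.47/1070 = 1.07187 + 0.84997 = 1.9218
n_f = 1/1.9218 = 0.5203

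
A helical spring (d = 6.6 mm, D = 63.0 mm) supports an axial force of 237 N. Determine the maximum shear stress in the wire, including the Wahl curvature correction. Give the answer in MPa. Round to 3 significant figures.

Spring index C = D/d = 63.0/6.6 = 9.5455
K_W = (4C−1)/(4C−4) + 0.615/C = 37.182/34.182 + 0.0644 = 1.1522
τ₀ = 8FD/(πd³) = 8·237·63.0/(π·6.6³) = 119448/903.2 = 132.25 MPa
τ_max = K·τ₀ = 1.1522 × 132.25 = 152.38 MPa

152 MPa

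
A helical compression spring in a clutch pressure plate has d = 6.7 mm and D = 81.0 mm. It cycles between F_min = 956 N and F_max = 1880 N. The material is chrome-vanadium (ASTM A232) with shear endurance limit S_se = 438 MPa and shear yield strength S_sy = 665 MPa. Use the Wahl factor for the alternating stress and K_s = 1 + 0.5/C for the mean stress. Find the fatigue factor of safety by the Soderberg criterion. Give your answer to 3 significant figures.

C = D/d = 81.0/6.7 = 12.0896; K_W = (4C−1)/(4C−4)+0.615/C = 1.1185; K_s = 1+0.5/C = 1.0414
F_a = (F_max−F_min)/2 = 462 N; F_m = (F_max+F_min)/2 = 1418 N
τ_a = K_W·8F_aD/(πd³) = 1.1185 × 316.84 = 354.39 MPa
τ_m = K_s·8F_mD/(πd³) = 1.0414 × 972.47 = 1012.7 MPa
Soderberg: 1/n_f = τ_a/S_se + τ_m/S_sy = 354.39/438 + 1012.7/665 = 0.80911 + 1.52284 = 2.3319
n_f = 1/2.3319 = 0.4288

0.429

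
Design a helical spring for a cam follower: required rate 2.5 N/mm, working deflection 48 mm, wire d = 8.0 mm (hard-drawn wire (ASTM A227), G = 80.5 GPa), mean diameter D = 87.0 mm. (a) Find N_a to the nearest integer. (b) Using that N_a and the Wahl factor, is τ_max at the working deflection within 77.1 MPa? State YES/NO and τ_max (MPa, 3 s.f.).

N_a = Gd⁴/(8D³k) = (80.5×10³)(8.0⁴)/(8·87.0³·2.5) = 25.04 → N_a = 25
Actual rate k = Gd⁴/(8D³·25) = 2.5036 N/mm
Working load F = kδ = 2.5036·48 = 120.17 N
C = 87.0/8.0 = 10.8750; K_W = (4C−1)/(4C−4)+0.615/C = 1.1325
τ_max = K_W·8FD/(πd³) = 1.1325·51.999 = 58.889 MPa
τ_max ≤ 77.1 MPa → acceptable

(a) 25 coils; (b) YES, τ_max = 58.9 MPa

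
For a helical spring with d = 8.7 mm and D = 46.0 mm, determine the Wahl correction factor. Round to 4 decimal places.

C = D/d = 46.0/8.7 = 5.2874
K_W = (4C−1)/(4C−4) + 0.615/C = 20.149/17.149 + 0.1163 = 1.2912

1.2912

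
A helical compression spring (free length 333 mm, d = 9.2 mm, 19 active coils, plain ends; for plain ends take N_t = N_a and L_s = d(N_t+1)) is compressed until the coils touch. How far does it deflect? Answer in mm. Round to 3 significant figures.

N_t = 19; L_s = 9.2·20 = 184 mm
δ_solid = L₀ − L_s = 333 − 184 = 149 mm

149 mm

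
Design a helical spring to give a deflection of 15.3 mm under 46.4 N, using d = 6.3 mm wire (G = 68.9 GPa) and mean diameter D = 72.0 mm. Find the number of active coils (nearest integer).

Required rate k = F/δ = 46.4/15.3 = 3.0327 N/mm
N_a = Gd⁴/(8D³k) = (68.9×10³ × 6.3⁴)/(8 × 72.0³ × 3.0327)
    = 1.08538e+08 / 9.05553e+06 = 11.99 → 12 coils

12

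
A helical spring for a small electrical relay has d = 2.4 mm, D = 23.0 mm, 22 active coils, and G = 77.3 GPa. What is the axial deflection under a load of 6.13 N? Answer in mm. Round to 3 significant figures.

k = Gd⁴/(8D³N_a) = (77.3×10³)(2.4⁴)/(8·23.0³·22) = 1.1976 N/mm
δ = F/k = 6.13 / 1.1976 = 5.1184 mm

5.12 mm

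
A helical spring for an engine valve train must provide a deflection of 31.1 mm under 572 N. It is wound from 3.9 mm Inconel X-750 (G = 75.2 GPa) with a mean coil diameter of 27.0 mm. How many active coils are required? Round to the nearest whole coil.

6

Required rate k = F/δ = 572/31.1 = 18.392 N/mm
N_a = Gd⁴/(8D³k) = (75.2×10³ × 3.9⁴)/(8 × 27.0³ × 18.392)
    = 1.73971e+07 / 2.89612e+06 = 6.007 → 6 coils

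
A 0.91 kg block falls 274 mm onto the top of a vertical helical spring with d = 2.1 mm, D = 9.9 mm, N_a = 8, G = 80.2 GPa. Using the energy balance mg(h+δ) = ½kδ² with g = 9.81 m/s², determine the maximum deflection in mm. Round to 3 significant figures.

14.3 mm

k = Gd⁴/(8D³N_a) = (80.2×10³)(2.1⁴)/(8·9.9³·8) = 25.117 N/mm
W = mg = 0.91 × 9.81 = 8.9271 N
½kδ² − Wδ − Wh = 0 → δ = (W + √(W² + 2kWh))/k
δ = (8.9271 + √(79.693 + 122873))/25.117 = (8.9271 + 350.65)/25.117 = 14.316 mm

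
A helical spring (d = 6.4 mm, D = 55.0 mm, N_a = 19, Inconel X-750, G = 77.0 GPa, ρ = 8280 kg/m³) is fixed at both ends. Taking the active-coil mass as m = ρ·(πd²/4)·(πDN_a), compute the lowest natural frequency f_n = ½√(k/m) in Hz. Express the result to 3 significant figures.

38.2 Hz

k = Gd⁴/(8D³N_a) = (77.0×10³)(6.4⁴)/(8·55.0³·19) = 5.1083 N/mm = 5108.3 N/m
Wire length L = πDN_a = π·55.0·19 = 3283 mm
m = ρ·(πd²/4)·L = 8280 × 32.17×10⁻⁶ m² × 3.283 m = 0.87447 kg
f_n = ½√(k/m) = 0.5·√(5108.3/0.87447) = 0.5·√(5841.6) = 38.215 Hz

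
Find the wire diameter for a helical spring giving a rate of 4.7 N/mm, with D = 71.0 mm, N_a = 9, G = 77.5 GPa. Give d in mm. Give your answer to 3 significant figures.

6.29 mm

d = (8D³N_a·k / G)^(1/4) = (8·71.0³·9·4.7 / (77.5×10³))^0.25
  = (1562.8)^0.25 = 6.2875 mm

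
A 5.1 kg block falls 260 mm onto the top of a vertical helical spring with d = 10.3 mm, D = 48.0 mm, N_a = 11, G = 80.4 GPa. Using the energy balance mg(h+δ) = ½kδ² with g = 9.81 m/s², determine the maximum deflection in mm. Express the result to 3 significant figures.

17.3 mm

k = Gd⁴/(8D³N_a) = (80.4×10³)(10.3⁴)/(8·48.0³·11) = 92.982 N/mm
W = mg = 5.1 × 9.81 = 50.031 N
½kδ² − Wδ − Wh = 0 → δ = (W + √(W² + 2kWh))/k
δ = (50.031 + √(2503.1 + 2.41903e+06))/92.982 = (50.031 + 1556.1)/92.982 = 17.274 mm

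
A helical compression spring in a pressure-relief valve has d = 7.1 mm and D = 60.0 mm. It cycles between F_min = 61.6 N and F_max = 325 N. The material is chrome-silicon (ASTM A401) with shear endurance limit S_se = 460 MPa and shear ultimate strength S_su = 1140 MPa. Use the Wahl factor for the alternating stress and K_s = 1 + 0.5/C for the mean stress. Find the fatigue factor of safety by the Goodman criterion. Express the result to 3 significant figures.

C = D/d = 60.0/7.1 = 8.4507; K_W = (4C−1)/(4C−4)+0.615/C = 1.1734; K_s = 1+0.5/C = 1.0592
F_a = (F_max−F_min)/2 = 131.7 N; F_m = (F_max+F_min)/2 = 193.3 N
τ_a = K_W·8F_aD/(πd³) = 1.1734 × 56.221 = 65.972 MPa
τ_m = K_s·8F_mD/(πd³) = 1.0592 × 82.518 = 87.4 MPa
Goodman: 1/n_f = τ_a/S_se + τ_m/S_su = 65.972/460 + 87.4/1140 = 0.14342 + 0.07667 = 0.22008
n_f = 1/0.22008 = 4.544

4.54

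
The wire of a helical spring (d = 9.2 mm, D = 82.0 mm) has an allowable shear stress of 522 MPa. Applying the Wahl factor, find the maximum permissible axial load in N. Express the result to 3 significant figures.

1670 N

C = D/d = 82.0/9.2 = 8.9130
K_W = (4C−1)/(4C−4) + 0.615/C = 34.652/31.652 + 0.0690 = 1.1638
τ_max = K·8FD/(πd³) → F_max = τ_allow·πd³/(8DK)
F_max = 522·π·9.2³/(8·82.0·1.1638) = 1.277e+06/763.44 = 1672.7 N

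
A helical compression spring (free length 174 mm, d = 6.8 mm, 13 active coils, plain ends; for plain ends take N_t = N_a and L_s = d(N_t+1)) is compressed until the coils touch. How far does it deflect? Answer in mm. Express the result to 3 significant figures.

N_t = 13; L_s = 6.8·14 = 95.2 mm
δ_solid = L₀ − L_s = 174 − 95.2 = 78.8 mm

78.8 mm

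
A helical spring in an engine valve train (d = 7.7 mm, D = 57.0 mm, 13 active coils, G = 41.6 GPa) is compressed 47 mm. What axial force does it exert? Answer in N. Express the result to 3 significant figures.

k = Gd⁴/(8D³N_a) = (41.6×10³)(7.7⁴)/(8·57.0³·13) = 7.5927 N/mm
F = k·δ = 7.5927 × 47 = 356.86 N

357 N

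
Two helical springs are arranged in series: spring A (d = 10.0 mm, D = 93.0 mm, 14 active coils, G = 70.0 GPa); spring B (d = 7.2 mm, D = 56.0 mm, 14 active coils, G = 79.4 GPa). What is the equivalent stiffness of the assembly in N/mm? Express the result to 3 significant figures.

k_A = Gd⁴/(8D³N_a) = (70.0×10³)(10.0⁴)/(8·93.0³·14) = 7.7702 N/mm
k_B = Gd⁴/(8D³N_a) = (79.4×10³)(7.2⁴)/(8·56.0³·14) = 10.848 N/mm
Series: 1/k_eq = 1/7.7702 + 1/10.848 = 0.22088; k_eq = 4.5274 N/mm

4.53 N/mm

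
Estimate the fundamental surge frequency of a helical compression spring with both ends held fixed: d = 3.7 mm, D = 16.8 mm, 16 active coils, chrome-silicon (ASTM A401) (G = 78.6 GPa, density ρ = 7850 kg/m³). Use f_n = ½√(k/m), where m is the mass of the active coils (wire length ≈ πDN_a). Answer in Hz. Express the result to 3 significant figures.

k = Gd⁴/(8D³N_a) = (78.6×10³)(3.7⁴)/(8·16.8³·16) = 24.271 N/mm = 24271 N/m
Wire length L = πDN_a = π·16.8·16 = 844.46 mm
m = ρ·(πd²/4)·L = 7850 × 10.752×10⁻⁶ m² × 0.84446 m = 0.071276 kg
f_n = ½√(k/m) = 0.5·√(24271/0.071276) = 0.5·√(3.4053e+05) = 291.77 Hz

292 Hz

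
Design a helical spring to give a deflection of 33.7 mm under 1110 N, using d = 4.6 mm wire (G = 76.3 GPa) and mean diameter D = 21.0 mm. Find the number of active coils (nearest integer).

14

Required rate k = F/δ = 1110/33.7 = 32.938 N/mm
N_a = Gd⁴/(8D³k) = (76.3×10³ × 4.6⁴)/(8 × 21.0³ × 32.938)
    = 3.4163e+07 / 2.44029e+06 = 14 → 14 coils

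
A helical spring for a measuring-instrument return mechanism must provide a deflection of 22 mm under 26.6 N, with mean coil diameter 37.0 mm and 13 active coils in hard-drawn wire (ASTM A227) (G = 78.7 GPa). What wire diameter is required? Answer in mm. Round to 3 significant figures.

Required rate k = F/δ = 26.6/22 = 1.2091 N/mm
d = (8D³N_a·k / G)^(1/4) = (8·37.0³·13·1.2091 / (78.7×10³))^0.25
  = (80.932)^0.25 = 2.9994 mm

3.00 mm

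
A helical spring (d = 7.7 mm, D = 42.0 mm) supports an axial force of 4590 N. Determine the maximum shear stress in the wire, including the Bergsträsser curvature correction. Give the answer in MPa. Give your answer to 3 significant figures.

Spring index C = D/d = 42.0/7.7 = 5.4545
K_B = (4C+2)/(4C−3) = 23.818/18.818 = 1.2657
τ₀ = 8FD/(πd³) = 8·4590·42.0/(π·7.7³) = 1.54224e+06/1434.2 = 1075.3 MPa
τ_max = K·τ₀ = 1.2657 × 1075.3 = 1361 MPa

1360 MPa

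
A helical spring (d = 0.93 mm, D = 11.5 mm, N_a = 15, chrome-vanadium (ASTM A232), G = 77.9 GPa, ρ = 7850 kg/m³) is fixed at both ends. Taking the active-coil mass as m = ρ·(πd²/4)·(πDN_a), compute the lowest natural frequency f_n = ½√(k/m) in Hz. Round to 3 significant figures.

166 Hz

k = Gd⁴/(8D³N_a) = (77.9×10³)(0.93⁴)/(8·11.5³·15) = 0.3193 N/mm = 319.3 N/m
Wire length L = πDN_a = π·11.5·15 = 541.92 mm
m = ρ·(πd²/4)·L = 7850 × 0.67929×10⁻⁶ m² × 0.54192 m = 0.0028898 kg
f_n = ½√(k/m) = 0.5·√(319.3/0.0028898) = 0.5·√(1.1049e+05) = 166.2 Hz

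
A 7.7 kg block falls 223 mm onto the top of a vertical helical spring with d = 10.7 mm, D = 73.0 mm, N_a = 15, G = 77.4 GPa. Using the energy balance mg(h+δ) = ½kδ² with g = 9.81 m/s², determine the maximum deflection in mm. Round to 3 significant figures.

k = Gd⁴/(8D³N_a) = (77.4×10³)(10.7⁴)/(8·73.0³·15) = 21.733 N/mm
W = mg = 7.7 × 9.81 = 75.537 N
½kδ² − Wδ − Wh = 0 → δ = (W + √(W² + 2kWh))/k
δ = (75.537 + √(5705.8 + 732185))/21.733 = (75.537 + 859.01)/21.733 = 43 mm

43.0 mm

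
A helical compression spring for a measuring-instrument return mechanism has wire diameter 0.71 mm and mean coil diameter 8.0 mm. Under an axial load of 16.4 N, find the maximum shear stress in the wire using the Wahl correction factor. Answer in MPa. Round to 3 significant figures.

Spring index C = D/d = 8.0/0.71 = 11.2676
K_W = (4C−1)/(4C−4) + 0.615/C = 44.070/41.070 + 0.0546 = 1.1276
τ₀ = 8FD/(πd³) = 8·16.4·8.0/(π·0.71³) = 1049.6/1.1244 = 933.47 MPa
τ_max = K·τ₀ = 1.1276 × 933.47 = 1052.6 MPa

1050 MPa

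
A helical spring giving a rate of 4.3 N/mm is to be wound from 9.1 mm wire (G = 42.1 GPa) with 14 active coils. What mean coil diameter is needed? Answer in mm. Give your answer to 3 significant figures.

84.3 mm

D = (Gd⁴/(8N_a·k))^(1/3) = (42.1×10³·9.1⁴/(8·14·4.3))^(1/3)
  = (599461)^(1/3) = 84.3180 mm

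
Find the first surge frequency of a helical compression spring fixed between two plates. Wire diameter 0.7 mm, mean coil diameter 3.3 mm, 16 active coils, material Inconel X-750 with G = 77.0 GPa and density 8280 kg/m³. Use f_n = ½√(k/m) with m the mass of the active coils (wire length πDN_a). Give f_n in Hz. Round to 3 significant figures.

1380 Hz

k = Gd⁴/(8D³N_a) = (77.0×10³)(0.7⁴)/(8·3.3³·16) = 4.0191 N/mm = 4019.1 N/m
Wire length L = πDN_a = π·3.3·16 = 165.88 mm
m = ρ·(πd²/4)·L = 8280 × 0.38485×10⁻⁶ m² × 0.16588 m = 0.00052857 kg
f_n = ½√(k/m) = 0.5·√(4019.1/0.00052857) = 0.5·√(7.6038e+06) = 1378.7 Hz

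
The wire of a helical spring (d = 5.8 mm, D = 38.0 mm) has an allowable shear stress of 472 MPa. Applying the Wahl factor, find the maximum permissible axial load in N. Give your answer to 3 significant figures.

774 N

C = D/d = 38.0/5.8 = 6.5517
K_W = (4C−1)/(4C−4) + 0.615/C = 25.207/22.207 + 0.0939 = 1.2290
τ_max = K·8FD/(πd³) → F_max = τ_allow·πd³/(8DK)
F_max = 472·π·5.8³/(8·38.0·1.2290) = 2.8932e+05/373.6 = 774.4 N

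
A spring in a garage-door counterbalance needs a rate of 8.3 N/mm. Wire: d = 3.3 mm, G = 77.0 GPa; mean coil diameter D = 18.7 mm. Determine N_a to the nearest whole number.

21

N_a = Gd⁴/(8D³k) = (77.0×10³ × 3.3⁴)/(8 × 18.7³ × 8.3)
    = 9.13159e+06 / 434203 = 21.03 → 21 coils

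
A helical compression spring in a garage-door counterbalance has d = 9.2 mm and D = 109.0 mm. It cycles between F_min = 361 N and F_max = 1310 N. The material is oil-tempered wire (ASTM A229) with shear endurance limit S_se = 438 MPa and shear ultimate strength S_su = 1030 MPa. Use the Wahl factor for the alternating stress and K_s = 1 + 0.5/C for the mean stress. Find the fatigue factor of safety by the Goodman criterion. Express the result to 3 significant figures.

C = D/d = 109.0/9.2 = 11.8478; K_W = (4C−1)/(4C−4)+0.615/C = 1.1210; K_s = 1+0.5/C = 1.0422
F_a = (F_max−F_min)/2 = 474.5 N; F_m = (F_max+F_min)/2 = 835.5 N
τ_a = K_W·8F_aD/(πd³) = 1.1210 × 169.14 = 189.61 MPa
τ_m = K_s·8F_mD/(πd³) = 1.0422 × 297.82 = 310.39 MPa
Goodman: 1/n_f = τ_a/S_se + τ_m/S_su = 189.61/438 + 310.39/1030 = 0.43290 + 0.30135 = 0.73425
n_f = 1/0.73425 = 1.362

1.36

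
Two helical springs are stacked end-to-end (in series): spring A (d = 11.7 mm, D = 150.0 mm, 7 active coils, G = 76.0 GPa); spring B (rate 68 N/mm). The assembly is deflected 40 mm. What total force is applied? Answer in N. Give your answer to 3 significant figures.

k_A = Gd⁴/(8D³N_a) = (76.0×10³)(11.7⁴)/(8·150.0³·7) = 7.5352 N/mm
Series: 1/k_eq = 1/7.5352 + 1/68 = 0.14742; k_eq = 6.7835 N/mm
F = k_eq·δ = 6.7835·40 = 271.34 N

271 N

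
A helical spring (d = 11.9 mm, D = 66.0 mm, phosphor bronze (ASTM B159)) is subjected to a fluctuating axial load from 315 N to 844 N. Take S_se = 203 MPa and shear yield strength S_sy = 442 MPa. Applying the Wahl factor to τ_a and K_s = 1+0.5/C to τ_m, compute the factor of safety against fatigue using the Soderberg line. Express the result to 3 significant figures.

C = D/d = 66.0/11.9 = 5.5462; K_W = (4C−1)/(4C−4)+0.615/C = 1.2759; K_s = 1+0.5/C = 1.0902
F_a = (F_max−F_min)/2 = 264.5 N; F_m = (F_max+F_min)/2 = 579.5 N
τ_a = K_W·8F_aD/(πd³) = 1.2759 × 26.38 = 33.657 MPa
τ_m = K_s·8F_mD/(πd³) = 1.0902 × 57.796 = 63.006 MPa
Soderberg: 1/n_f = τ_a/S_se + τ_m/S_sy = 33.657/203 + 63.006/442 = 0.16580 + 0.14255 = 0.30834
n_f = 1/0.30834 = 3.243

3.24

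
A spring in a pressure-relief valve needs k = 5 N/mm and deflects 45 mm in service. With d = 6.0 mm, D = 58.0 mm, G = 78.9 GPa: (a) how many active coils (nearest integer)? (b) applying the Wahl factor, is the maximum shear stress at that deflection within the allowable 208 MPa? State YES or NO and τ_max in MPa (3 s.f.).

(a) 13 coils; (b) YES, τ_max = 178 MPa

N_a = Gd⁴/(8D³k) = (78.9×10³)(6.0⁴)/(8·58.0³·5) = 13.1 → N_a = 13
Actual rate k = Gd⁴/(8D³·13) = 5.0392 N/mm
Working load F = kδ = 5.0392·45 = 226.77 N
C = 58.0/6.0 = 9.6667; K_W = (4C−1)/(4C−4)+0.615/C = 1.1502
τ_max = K_W·8FD/(πd³) = 1.1502·155.06 = 178.34 MPa
τ_max ≤ 208 MPa → acceptable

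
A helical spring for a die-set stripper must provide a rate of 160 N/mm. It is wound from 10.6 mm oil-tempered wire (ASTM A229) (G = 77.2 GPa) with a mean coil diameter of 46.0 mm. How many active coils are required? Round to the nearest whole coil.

8

N_a = Gd⁴/(8D³k) = (77.2×10³ × 10.6⁴)/(8 × 46.0³ × 160)
    = 9.74632e+08 / 1.2459e+08 = 7.823 → 8 coils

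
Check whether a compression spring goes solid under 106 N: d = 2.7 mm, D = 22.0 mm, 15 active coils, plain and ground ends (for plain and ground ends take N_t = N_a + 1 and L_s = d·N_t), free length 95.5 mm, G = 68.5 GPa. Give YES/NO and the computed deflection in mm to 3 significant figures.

NO, δ = 37.2 mm

k = Gd⁴/(8D³N_a) = (68.5×10³)(2.7⁴)/(8·22.0³·15) = 2.849 N/mm
N_t = 16; L_s = 2.7·16 = 43.2 mm; δ_solid = L₀ − L_s = 95.5 − 43.2 = 52.3 mm
δ = F/k = 106/2.849 = 37.206 mm
δ < δ_solid → spring does not go solid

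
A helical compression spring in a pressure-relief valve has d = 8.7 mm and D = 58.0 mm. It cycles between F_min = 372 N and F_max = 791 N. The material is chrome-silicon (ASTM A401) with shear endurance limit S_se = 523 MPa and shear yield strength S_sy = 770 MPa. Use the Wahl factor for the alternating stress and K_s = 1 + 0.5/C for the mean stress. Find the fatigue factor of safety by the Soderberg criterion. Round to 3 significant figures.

3.42

C = D/d = 58.0/8.7 = 6.6667; K_W = (4C−1)/(4C−4)+0.615/C = 1.2246; K_s = 1+0.5/C = 1.0750
F_a = (F_max−F_min)/2 = 209.5 N; F_m = (F_max+F_min)/2 = 581.5 N
τ_a = K_W·8F_aD/(πd³) = 1.2246 × 46.989 = 57.543 MPa
τ_m = K_s·8F_mD/(πd³) = 1.0750 × 130.42 = 140.21 MPa
Soderberg: 1/n_f = τ_a/S_se + τ_m/S_sy = 57.543/523 + 140.21/770 = 0.11002 + 0.18209 = 0.29211
n_f = 1/0.29211 = 3.423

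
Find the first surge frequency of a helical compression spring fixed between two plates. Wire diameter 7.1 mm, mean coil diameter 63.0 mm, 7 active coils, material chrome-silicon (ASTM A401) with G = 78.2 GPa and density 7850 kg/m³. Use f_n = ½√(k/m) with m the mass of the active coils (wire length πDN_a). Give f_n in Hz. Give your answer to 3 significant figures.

90.8 Hz

k = Gd⁴/(8D³N_a) = (78.2×10³)(7.1⁴)/(8·63.0³·7) = 14.192 N/mm = 14192 N/m
Wire length L = πDN_a = π·63.0·7 = 1385.4 mm
m = ρ·(πd²/4)·L = 7850 × 39.592×10⁻⁶ m² × 1.3854 m = 0.43059 kg
f_n = ½√(k/m) = 0.5·√(14192/0.43059) = 0.5·√(32958) = 90.772 Hz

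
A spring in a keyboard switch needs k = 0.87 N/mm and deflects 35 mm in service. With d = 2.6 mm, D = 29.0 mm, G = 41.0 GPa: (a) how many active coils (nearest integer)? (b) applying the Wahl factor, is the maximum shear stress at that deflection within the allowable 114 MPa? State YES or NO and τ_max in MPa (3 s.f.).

(a) 11 coils; (b) NO, τ_max = 145 MPa

N_a = Gd⁴/(8D³k) = (41.0×10³)(2.6⁴)/(8·29.0³·0.87) = 11.04 → N_a = 11
Actual rate k = Gd⁴/(8D³·11) = 0.87297 N/mm
Working load F = kδ = 0.87297·35 = 30.554 N
C = 29.0/2.6 = 11.1538; K_W = (4C−1)/(4C−4)+0.615/C = 1.1290
τ_max = K_W·8FD/(πd³) = 1.1290·128.38 = 144.94 MPa
τ_max > 114 MPa → exceeds allowable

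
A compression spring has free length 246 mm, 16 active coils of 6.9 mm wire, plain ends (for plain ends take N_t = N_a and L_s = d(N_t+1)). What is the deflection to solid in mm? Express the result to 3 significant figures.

129 mm

N_t = 16; L_s = 6.9·17 = 117.3 mm
δ_solid = L₀ − L_s = 246 − 117.3 = 128.7 mm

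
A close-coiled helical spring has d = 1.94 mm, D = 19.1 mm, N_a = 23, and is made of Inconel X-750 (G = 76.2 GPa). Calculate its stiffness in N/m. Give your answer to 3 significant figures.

k = Gd⁴/(8D³N_a) = (76.2×10³ × 1.94⁴) / (8 × 19.1³ × 23)
  = 1.07935e+06 / 1.28209e+06 = 0.84187 N/mm = 841.87 N/m

842 N/m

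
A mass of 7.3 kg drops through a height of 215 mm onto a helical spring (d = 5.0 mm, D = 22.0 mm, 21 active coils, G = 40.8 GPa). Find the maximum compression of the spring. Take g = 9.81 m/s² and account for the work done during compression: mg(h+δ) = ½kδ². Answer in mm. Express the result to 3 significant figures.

51.8 mm

k = Gd⁴/(8D³N_a) = (40.8×10³)(5.0⁴)/(8·22.0³·21) = 14.255 N/mm
W = mg = 7.3 × 9.81 = 71.613 N
½kδ² − Wδ − Wh = 0 → δ = (W + √(W² + 2kWh))/k
δ = (71.613 + √(5128.4 + 438958))/14.255 = (71.613 + 666.4)/14.255 = 51.773 mm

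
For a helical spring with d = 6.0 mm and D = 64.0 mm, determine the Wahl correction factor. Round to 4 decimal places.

C = D/d = 64.0/6.0 = 10.6667
K_W = (4C−1)/(4C−4) + 0.615/C = 41.667/38.667 + 0.0577 = 1.1352

1.1352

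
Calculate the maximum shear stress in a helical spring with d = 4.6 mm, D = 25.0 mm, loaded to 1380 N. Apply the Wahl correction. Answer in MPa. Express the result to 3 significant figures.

Spring index C = D/d = 25.0/4.6 = 5.4348
K_W = (4C−1)/(4C−4) + 0.615/C = 20.739/17.739 + 0.1132 = 1.2823
τ₀ = 8FD/(πd³) = 8·1380·25.0/(π·4.6³) = 276000/305.79 = 902.58 MPa
τ_max = K·τ₀ = 1.2823 × 902.58 = 1157.4 MPa

1160 MPa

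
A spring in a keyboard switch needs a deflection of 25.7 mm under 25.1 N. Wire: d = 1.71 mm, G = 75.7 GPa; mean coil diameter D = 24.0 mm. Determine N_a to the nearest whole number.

Required rate k = F/δ = 25.1/25.7 = 0.97665 N/mm
N_a = Gd⁴/(8D³k) = (75.7×10³ × 1.71⁴)/(8 × 24.0³ × 0.97665)
    = 647262 / 108010 = 5.993 → 6 coils

6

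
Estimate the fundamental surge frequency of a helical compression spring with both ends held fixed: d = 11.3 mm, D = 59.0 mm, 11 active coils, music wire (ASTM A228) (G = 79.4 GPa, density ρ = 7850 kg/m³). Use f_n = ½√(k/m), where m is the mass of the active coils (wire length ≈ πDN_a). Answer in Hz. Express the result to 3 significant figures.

106 Hz

k = Gd⁴/(8D³N_a) = (79.4×10³)(11.3⁴)/(8·59.0³·11) = 71.63 N/mm = 71630 N/m
Wire length L = πDN_a = π·59.0·11 = 2038.9 mm
m = ρ·(πd²/4)·L = 7850 × 100.29×10⁻⁶ m² × 2.0389 m = 1.6051 kg
f_n = ½√(k/m) = 0.5·√(71630/1.6051) = 0.5·√(44626) = 105.62 Hz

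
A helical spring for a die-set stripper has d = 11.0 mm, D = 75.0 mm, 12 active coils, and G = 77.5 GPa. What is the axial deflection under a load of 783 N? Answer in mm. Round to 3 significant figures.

k = Gd⁴/(8D³N_a) = (77.5×10³)(11.0⁴)/(8·75.0³·12) = 28.017 N/mm
δ = F/k = 783 / 28.017 = 27.948 mm

27.9 mm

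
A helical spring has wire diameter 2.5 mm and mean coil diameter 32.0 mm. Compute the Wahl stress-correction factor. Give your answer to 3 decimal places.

1.112

C = D/d = 32.0/2.5 = 12.8000
K_W = (4C−1)/(4C−4) + 0.615/C = 50.200/47.200 + 0.0480 = 1.1116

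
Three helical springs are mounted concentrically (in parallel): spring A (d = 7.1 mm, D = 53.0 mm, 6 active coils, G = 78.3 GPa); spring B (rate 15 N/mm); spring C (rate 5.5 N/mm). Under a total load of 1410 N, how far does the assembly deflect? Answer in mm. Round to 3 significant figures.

k_A = Gd⁴/(8D³N_a) = (78.3×10³)(7.1⁴)/(8·53.0³·6) = 27.844 N/mm
Parallel: k_eq = 27.844 + 15 + 5.5 = 48.344 N/mm
δ = F/k_eq = 1410/48.344 = 29.166 mm

29.2 mm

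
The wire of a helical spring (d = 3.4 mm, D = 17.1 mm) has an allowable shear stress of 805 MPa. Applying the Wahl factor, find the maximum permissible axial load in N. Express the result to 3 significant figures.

C = D/d = 17.1/3.4 = 5.0294
K_W = (4C−1)/(4C−4) + 0.615/C = 19.118/16.118 + 0.1223 = 1.3084
τ_max = K·8FD/(πd³) → F_max = τ_allow·πd³/(8DK)
F_max = 805·π·3.4³/(8·17.1·1.3084) = 99399/178.99 = 555.33 N

555 N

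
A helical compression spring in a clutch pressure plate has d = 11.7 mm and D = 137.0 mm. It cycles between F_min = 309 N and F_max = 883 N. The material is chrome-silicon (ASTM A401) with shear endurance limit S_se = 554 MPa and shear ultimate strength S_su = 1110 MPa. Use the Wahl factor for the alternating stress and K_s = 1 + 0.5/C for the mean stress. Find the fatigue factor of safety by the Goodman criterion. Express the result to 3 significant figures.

4.02

C = D/d = 137.0/11.7 = 11.7094; K_W = (4C−1)/(4C−4)+0.615/C = 1.1226; K_s = 1+0.5/C = 1.0427
F_a = (F_max−F_min)/2 = 287 N; F_m = (F_max+F_min)/2 = 596 N
τ_a = K_W·8F_aD/(πd³) = 1.1226 × 62.515 = 70.177 MPa
τ_m = K_s·8F_mD/(πd³) = 1.0427 × 129.82 = 135.37 MPa
Goodman: 1/n_f = τ_a/S_se + τ_m/S_su = 70.177/554 + 135.37/1110 = 0.12667 + 0.12195 = 0.24862
n_f = 1/0.24862 = 4.022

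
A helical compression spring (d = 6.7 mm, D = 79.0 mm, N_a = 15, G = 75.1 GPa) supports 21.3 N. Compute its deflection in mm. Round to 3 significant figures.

k = Gd⁴/(8D³N_a) = (75.1×10³)(6.7⁴)/(8·79.0³·15) = 2.5579 N/mm
δ = F/k = 21.3 / 2.5579 = 8.3273 mm

8.33 mm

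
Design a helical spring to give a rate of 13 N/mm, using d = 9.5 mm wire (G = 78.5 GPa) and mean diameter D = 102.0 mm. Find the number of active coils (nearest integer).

6

N_a = Gd⁴/(8D³k) = (78.5×10³ × 9.5⁴)/(8 × 102.0³ × 13)
    = 6.39387e+08 / 1.10366e+08 = 5.793 → 6 coils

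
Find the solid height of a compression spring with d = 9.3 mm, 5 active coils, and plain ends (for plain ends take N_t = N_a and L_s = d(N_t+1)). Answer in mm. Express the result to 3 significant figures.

plain ends: N_t = N_a = 5
L_s = d·(N_t+1) = 9.3 × 6 = 55.8 mm

55.8 mm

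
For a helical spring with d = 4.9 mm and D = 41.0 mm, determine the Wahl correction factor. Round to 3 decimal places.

1.175

C = D/d = 41.0/4.9 = 8.3673
K_W = (4C−1)/(4C−4) + 0.615/C = 32.469/29.469 + 0.0735 = 1.1753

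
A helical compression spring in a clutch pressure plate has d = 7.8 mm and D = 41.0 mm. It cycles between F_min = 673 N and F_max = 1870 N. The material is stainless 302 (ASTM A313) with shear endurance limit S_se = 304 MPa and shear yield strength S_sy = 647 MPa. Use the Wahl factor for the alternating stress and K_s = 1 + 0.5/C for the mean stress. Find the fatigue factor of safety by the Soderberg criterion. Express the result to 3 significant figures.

C = D/d = 41.0/7.8 = 5.2564; K_W = (4C−1)/(4C−4)+0.615/C = 1.2932; K_s = 1+0.5/C = 1.0951
F_a = (F_max−F_min)/2 = 598.5 N; F_m = (F_max+F_min)/2 = 1271.5 N
τ_a = K_W·8F_aD/(πd³) = 1.2932 × 131.68 = 170.28 MPa
τ_m = K_s·8F_mD/(πd³) = 1.0951 × 279.74 = 306.35 MPa
Soderberg: 1/n_f = τ_a/S_se + τ_m/S_sy = 170.28/304 + 306.35/647 = 0.56014 + 0.47349 = 1.0336
n_f = 1/1.0336 = 0.9675

0.967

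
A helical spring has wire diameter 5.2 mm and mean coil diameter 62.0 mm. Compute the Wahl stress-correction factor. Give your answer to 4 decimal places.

C = D/d = 62.0/5.2 = 11.9231
K_W = (4C−1)/(4C−4) + 0.615/C = 46.692/43.692 + 0.0516 = 1.1202

1.1202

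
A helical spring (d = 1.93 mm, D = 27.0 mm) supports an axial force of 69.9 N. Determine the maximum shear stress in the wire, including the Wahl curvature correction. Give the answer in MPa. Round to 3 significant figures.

Spring index C = D/d = 27.0/1.93 = 13.9896
K_W = (4C−1)/(4C−4) + 0.615/C = 54.959/51.959 + 0.0440 = 1.1017
τ₀ = 8FD/(πd³) = 8·69.9·27.0/(π·1.93³) = 15098.4/22.585 = 668.51 MPa
τ_max = K·τ₀ = 1.1017 × 668.51 = 736.5 MPa

736 MPa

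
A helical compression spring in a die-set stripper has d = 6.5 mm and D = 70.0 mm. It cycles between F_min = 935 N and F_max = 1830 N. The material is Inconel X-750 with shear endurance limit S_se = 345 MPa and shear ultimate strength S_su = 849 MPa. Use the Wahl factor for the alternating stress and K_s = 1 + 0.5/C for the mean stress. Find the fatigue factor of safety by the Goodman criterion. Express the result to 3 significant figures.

0.485

C = D/d = 70.0/6.5 = 10.7692; K_W = (4C−1)/(4C−4)+0.615/C = 1.1339; K_s = 1+0.5/C = 1.0464
F_a = (F_max−F_min)/2 = 447.5 N; F_m = (F_max+F_min)/2 = 1382.5 N
τ_a = K_W·8F_aD/(πd³) = 1.1339 × 290.46 = 329.35 MPa
τ_m = K_s·8F_mD/(πd³) = 1.0464 × 897.35 = 939.02 MPa
Goodman: 1/n_f = τ_a/S_se + τ_m/S_su = 329.35/345 + 939.02/849 = 0.95464 + 1.10603 = 2.0607
n_f = 1/2.0607 = 0.4853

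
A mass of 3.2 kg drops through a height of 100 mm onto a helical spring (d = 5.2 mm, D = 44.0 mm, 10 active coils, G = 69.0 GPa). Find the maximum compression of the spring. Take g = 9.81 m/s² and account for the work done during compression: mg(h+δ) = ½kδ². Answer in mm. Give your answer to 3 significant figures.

33.7 mm

k = Gd⁴/(8D³N_a) = (69.0×10³)(5.2⁴)/(8·44.0³·10) = 7.4031 N/mm
W = mg = 3.2 × 9.81 = 31.392 N
½kδ² − Wδ − Wh = 0 → δ = (W + √(W² + 2kWh))/k
δ = (31.392 + √(985.46 + 46479.7))/7.4031 = (31.392 + 217.87)/7.4031 = 33.669 mm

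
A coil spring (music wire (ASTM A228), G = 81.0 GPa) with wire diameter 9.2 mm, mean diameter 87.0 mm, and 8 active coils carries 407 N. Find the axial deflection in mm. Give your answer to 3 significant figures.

29.6 mm

k = Gd⁴/(8D³N_a) = (81.0×10³)(9.2⁴)/(8·87.0³·8) = 13.769 N/mm
δ = F/k = 407 / 13.769 = 29.559 mm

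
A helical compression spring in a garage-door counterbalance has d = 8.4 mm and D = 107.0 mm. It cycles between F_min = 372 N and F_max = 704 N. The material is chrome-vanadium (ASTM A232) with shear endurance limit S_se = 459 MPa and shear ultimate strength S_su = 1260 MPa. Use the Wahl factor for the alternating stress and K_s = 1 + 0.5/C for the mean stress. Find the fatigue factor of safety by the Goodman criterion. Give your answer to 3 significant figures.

C = D/d = 107.0/8.4 = 12.7381; K_W = (4C−1)/(4C−4)+0.615/C = 1.1122; K_s = 1+0.5/C = 1.0393
F_a = (F_max−F_min)/2 = 166 N; F_m = (F_max+F_min)/2 = 538 N
τ_a = K_W·8F_aD/(πd³) = 1.1122 × 76.312 = 84.873 MPa
τ_m = K_s·8F_mD/(πd³) = 1.0393 × 247.33 = 257.03 MPa
Goodman: 1/n_f = τ_a/S_se + τ_m/S_su = 84.873/459 + 257.03/1260 = 0.18491 + 0.20399 = 0.3889
n_f = 1/0.3889 = 2.571

2.57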